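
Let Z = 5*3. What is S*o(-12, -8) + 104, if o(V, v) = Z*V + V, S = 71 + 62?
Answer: -25432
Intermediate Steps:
S = 133
Z = 15
o(V, v) = 16*V (o(V, v) = 15*V + V = 16*V)
S*o(-12, -8) + 104 = 133*(16*(-12)) + 104 = 133*(-192) + 104 = -25536 + 104 = -25432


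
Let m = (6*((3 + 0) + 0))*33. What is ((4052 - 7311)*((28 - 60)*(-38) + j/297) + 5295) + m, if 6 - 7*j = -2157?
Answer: -392084122/99 ≈ -3.9604e+6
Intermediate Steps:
j = 309 (j = 6/7 - 1/7*(-2157) = 6/7 + 2157/7 = 309)
m = 594 (m = (6*(3 + 0))*33 = (6*3)*33 = 18*33 = 594)
((4052 - 7311)*((28 - 60)*(-38) + j/297) + 5295) + m = ((4052 - 7311)*((28 - 60)*(-38) + 309/297) + 5295) + 594 = (-3259*(-32*(-38) + 309*(1/297)) + 5295) + 594 = (-3259*(1216 + 103/99) + 5295) + 594 = (-3259*120487/99 + 5295) + 594 = (-392667133/99 + 5295) + 594 = -392142928/99 + 594 = -392084122/99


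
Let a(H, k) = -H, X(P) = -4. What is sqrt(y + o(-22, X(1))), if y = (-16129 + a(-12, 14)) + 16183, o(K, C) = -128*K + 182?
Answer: 2*sqrt(766) ≈ 55.353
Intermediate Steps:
o(K, C) = 182 - 128*K
y = 66 (y = (-16129 - 1*(-12)) + 16183 = (-16129 + 12) + 16183 = -16117 + 16183 = 66)
sqrt(y + o(-22, X(1))) = sqrt(66 + (182 - 128*(-22))) = sqrt(66 + (182 + 2816)) = sqrt(66 + 2998) = sqrt(3064) = 2*sqrt(766)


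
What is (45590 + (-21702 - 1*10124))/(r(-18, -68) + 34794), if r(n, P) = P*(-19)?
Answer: 6882/18043 ≈ 0.38142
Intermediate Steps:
r(n, P) = -19*P
(45590 + (-21702 - 1*10124))/(r(-18, -68) + 34794) = (45590 + (-21702 - 1*10124))/(-19*(-68) + 34794) = (45590 + (-21702 - 10124))/(1292 + 34794) = (45590 - 31826)/36086 = 13764*(1/36086) = 6882/18043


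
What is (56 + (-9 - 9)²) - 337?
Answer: 43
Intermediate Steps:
(56 + (-9 - 9)²) - 337 = (56 + (-18)²) - 337 = (56 + 324) - 337 = 380 - 337 = 43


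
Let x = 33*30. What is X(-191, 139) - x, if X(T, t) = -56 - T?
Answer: -855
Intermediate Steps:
x = 990
X(-191, 139) - x = (-56 - 1*(-191)) - 1*990 = (-56 + 191) - 990 = 135 - 990 = -855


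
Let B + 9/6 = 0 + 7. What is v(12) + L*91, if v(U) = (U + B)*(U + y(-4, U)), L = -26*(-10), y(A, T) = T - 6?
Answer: 23975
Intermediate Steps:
y(A, T) = -6 + T
L = 260
B = 11/2 (B = -3/2 + (0 + 7) = -3/2 + 7 = 11/2 ≈ 5.5000)
v(U) = (-6 + 2*U)*(11/2 + U) (v(U) = (U + 11/2)*(U + (-6 + U)) = (11/2 + U)*(-6 + 2*U) = (-6 + 2*U)*(11/2 + U))
v(12) + L*91 = (-33 + 2*12**2 + 5*12) + 260*91 = (-33 + 2*144 + 60) + 23660 = (-33 + 288 + 60) + 23660 = 315 + 23660 = 23975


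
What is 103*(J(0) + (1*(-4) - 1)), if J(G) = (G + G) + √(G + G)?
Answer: -515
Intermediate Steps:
J(G) = 2*G + √2*√G (J(G) = 2*G + √(2*G) = 2*G + √2*√G)
103*(J(0) + (1*(-4) - 1)) = 103*((2*0 + √2*√0) + (1*(-4) - 1)) = 103*((0 + √2*0) + (-4 - 1)) = 103*((0 + 0) - 5) = 103*(0 - 5) = 103*(-5) = -515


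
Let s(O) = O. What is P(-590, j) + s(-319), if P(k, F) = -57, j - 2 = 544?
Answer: -376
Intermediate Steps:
j = 546 (j = 2 + 544 = 546)
P(-590, j) + s(-319) = -57 - 319 = -376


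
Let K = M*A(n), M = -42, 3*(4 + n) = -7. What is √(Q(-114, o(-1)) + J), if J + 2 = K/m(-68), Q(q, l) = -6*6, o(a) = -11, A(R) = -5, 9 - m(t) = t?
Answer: 2*I*√1067/11 ≈ 5.9391*I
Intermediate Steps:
n = -19/3 (n = -4 + (⅓)*(-7) = -4 - 7/3 = -19/3 ≈ -6.3333)
m(t) = 9 - t
K = 210 (K = -42*(-5) = 210)
Q(q, l) = -36
J = 8/11 (J = -2 + 210/(9 - 1*(-68)) = -2 + 210/(9 + 68) = -2 + 210/77 = -2 + 210*(1/77) = -2 + 30/11 = 8/11 ≈ 0.72727)
√(Q(-114, o(-1)) + J) = √(-36 + 8/11) = √(-388/11) = 2*I*√1067/11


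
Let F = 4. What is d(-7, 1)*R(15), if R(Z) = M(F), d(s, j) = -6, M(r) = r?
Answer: -24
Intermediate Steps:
R(Z) = 4
d(-7, 1)*R(15) = -6*4 = -24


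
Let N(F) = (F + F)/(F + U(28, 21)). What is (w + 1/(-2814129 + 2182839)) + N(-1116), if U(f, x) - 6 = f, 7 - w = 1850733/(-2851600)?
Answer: 945839011701977/97390093112400 ≈ 9.7119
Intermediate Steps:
w = 21811933/2851600 (w = 7 - 1850733/(-2851600) = 7 - 1850733*(-1)/2851600 = 7 - 1*(-1850733/2851600) = 7 + 1850733/2851600 = 21811933/2851600 ≈ 7.6490)
U(f, x) = 6 + f
N(F) = 2*F/(34 + F) (N(F) = (F + F)/(F + (6 + 28)) = (2*F)/(F + 34) = (2*F)/(34 + F) = 2*F/(34 + F))
(w + 1/(-2814129 + 2182839)) + N(-1116) = (21811933/2851600 + 1/(-2814129 + 2182839)) + 2*(-1116)/(34 - 1116) = (21811933/2851600 + 1/(-631290)) + 2*(-1116)/(-1082) = (21811933/2851600 - 1/631290) + 2*(-1116)*(-1/1082) = 1376965233197/180018656400 + 1116/541 = 945839011701977/97390093112400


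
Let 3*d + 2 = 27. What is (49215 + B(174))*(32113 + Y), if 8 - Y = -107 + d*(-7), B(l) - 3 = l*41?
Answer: 1819399456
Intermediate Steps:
d = 25/3 (d = -2/3 + (1/3)*27 = -2/3 + 9 = 25/3 ≈ 8.3333)
B(l) = 3 + 41*l (B(l) = 3 + l*41 = 3 + 41*l)
Y = 520/3 (Y = 8 - (-107 + (25/3)*(-7)) = 8 - (-107 - 175/3) = 8 - 1*(-496/3) = 8 + 496/3 = 520/3 ≈ 173.33)
(49215 + B(174))*(32113 + Y) = (49215 + (3 + 41*174))*(32113 + 520/3) = (49215 + (3 + 7134))*(96859/3) = (49215 + 7137)*(96859/3) = 56352*(96859/3) = 1819399456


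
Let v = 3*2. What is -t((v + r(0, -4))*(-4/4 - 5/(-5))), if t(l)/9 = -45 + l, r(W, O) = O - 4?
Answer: 405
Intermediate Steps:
r(W, O) = -4 + O
v = 6
t(l) = -405 + 9*l (t(l) = 9*(-45 + l) = -405 + 9*l)
-t((v + r(0, -4))*(-4/4 - 5/(-5))) = -(-405 + 9*((6 + (-4 - 4))*(-4/4 - 5/(-5)))) = -(-405 + 9*((6 - 8)*(-4*1/4 - 5*(-1/5)))) = -(-405 + 9*(-2*(-1 + 1))) = -(-405 + 9*(-2*0)) = -(-405 + 9*0) = -(-405 + 0) = -1*(-405) = 405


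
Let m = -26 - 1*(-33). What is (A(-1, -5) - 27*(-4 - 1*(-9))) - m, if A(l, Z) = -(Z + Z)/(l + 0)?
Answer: -152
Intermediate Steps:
m = 7 (m = -26 + 33 = 7)
A(l, Z) = -2*Z/l
(A(-1, -5) - 27*(-4 - 1*(-9))) - m = (-2*(-5)/(-1) - 27*(-4 - 1*(-9))) - 1*7 = (-2*(-5)*(-1) - 27*(-4 + 9)) - 7 = (-10 - 27*5) - 7 = (-10 - 135) - 7 = -145 - 7 = -152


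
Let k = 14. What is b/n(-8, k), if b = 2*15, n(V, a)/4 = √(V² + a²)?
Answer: 3*√65/52 ≈ 0.46513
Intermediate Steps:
n(V, a) = 4*√(V² + a²)
b = 30
b/n(-8, k) = 30/((4*√((-8)² + 14²))) = 30/((4*√(64 + 196))) = 30/((4*√260)) = 30/((4*(2*√65))) = 30/((8*√65)) = 30*(√65/520) = 3*√65/52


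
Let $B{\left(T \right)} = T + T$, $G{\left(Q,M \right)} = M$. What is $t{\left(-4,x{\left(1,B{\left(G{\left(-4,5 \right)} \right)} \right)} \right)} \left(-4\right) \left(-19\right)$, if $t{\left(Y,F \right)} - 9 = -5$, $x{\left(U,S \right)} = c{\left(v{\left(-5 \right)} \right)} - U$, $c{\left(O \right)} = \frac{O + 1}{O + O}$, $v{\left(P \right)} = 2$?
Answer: $304$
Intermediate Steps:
$c{\left(O \right)} = \frac{1 + O}{2 O}$
$B{\left(T \right)} = 2 T$
$x{\left(U,S \right)} = \frac{3}{4} - U$ ($x{\left(U,S \right)} = \frac{1 + 2}{2 \cdot 2} - U = \frac{1}{2} \cdot \frac{1}{2} \cdot 3 - U = \frac{3}{4} - U$)
$t{\left(Y,F \right)} = 4$ ($t{\left(Y,F \right)} = 9 - 5 = 4$)
$t{\left(-4,x{\left(1,B{\left(G{\left(-4,5 \right)} \right)} \right)} \right)} \left(-4\right) \left(-19\right) = 4 \left(-4\right) \left(-19\right) = \left(-16\right) \left(-19\right) = 304$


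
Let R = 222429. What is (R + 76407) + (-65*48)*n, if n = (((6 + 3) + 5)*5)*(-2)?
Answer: 735636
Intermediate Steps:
n = -140 (n = ((9 + 5)*5)*(-2) = (14*5)*(-2) = 70*(-2) = -140)
(R + 76407) + (-65*48)*n = (222429 + 76407) - 65*48*(-140) = 298836 - 3120*(-140) = 298836 + 436800 = 735636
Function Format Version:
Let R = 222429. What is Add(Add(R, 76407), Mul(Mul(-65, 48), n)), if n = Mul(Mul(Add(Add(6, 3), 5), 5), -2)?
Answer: 735636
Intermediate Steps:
n = -140 (n = Mul(Mul(Add(9, 5), 5), -2) = Mul(Mul(14, 5), -2) = Mul(70, -2) = -140)
Add(Add(R, 76407), Mul(Mul(-65, 48), n)) = Add(Add(222429, 76407), Mul(Mul(-65, 48), -140)) = Add(298836, Mul(-3120, -140)) = Add(298836, 436800) = 735636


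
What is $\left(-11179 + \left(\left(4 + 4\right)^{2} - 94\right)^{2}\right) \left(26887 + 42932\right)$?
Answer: $-717669501$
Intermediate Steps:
$\left(-11179 + \left(\left(4 + 4\right)^{2} - 94\right)^{2}\right) \left(26887 + 42932\right) = \left(-11179 + \left(8^{2} - 94\right)^{2}\right) 69819 = \left(-11179 + \left(64 - 94\right)^{2}\right) 69819 = \left(-11179 + \left(-30\right)^{2}\right) 69819 = \left(-11179 + 900\right) 69819 = \left(-10279\right) 69819 = -717669501$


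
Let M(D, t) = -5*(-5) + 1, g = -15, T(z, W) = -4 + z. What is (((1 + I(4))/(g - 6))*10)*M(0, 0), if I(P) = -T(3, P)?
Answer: -520/21 ≈ -24.762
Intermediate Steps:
M(D, t) = 26 (M(D, t) = 25 + 1 = 26)
I(P) = 1 (I(P) = -(-4 + 3) = -1*(-1) = 1)
(((1 + I(4))/(g - 6))*10)*M(0, 0) = (((1 + 1)/(-15 - 6))*10)*26 = ((2/(-21))*10)*26 = ((2*(-1/21))*10)*26 = -2/21*10*26 = -20/21*26 = -520/21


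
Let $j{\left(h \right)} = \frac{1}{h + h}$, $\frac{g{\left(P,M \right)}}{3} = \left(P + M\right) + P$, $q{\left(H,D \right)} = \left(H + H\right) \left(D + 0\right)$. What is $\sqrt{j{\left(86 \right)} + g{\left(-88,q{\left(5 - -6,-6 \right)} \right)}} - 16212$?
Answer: $-16212 + \frac{i \sqrt{6833861}}{86} \approx -16212.0 + 30.397 i$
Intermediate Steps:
$q{\left(H,D \right)} = 2 D H$ ($q{\left(H,D \right)} = 2 H D = 2 D H$)
$g{\left(P,M \right)} = 3 M + 6 P$ ($g{\left(P,M \right)} = 3 \left(\left(P + M\right) + P\right) = 3 \left(\left(M + P\right) + P\right) = 3 \left(M + 2 P\right) = 3 M + 6 P$)
$j{\left(h \right)} = \frac{1}{2 h}$
$\sqrt{j{\left(86 \right)} + g{\left(-88,q{\left(5 - -6,-6 \right)} \right)}} - 16212 = \sqrt{\frac{1}{2 \cdot 86} + \left(3 \cdot 2 \left(-6\right) \left(5 - -6\right) + 6 \left(-88\right)\right)} - 16212 = \sqrt{\frac{1}{2} \cdot \frac{1}{86} - \left(528 - 3 \cdot 2 \left(-6\right) \left(5 + 6\right)\right)} - 16212 = \sqrt{\frac{1}{172} - \left(528 - 3 \cdot 2 \left(-6\right) 11\right)} - 16212 = \sqrt{\frac{1}{172} + \left(3 \left(-132\right) - 528\right)} - 16212 = \sqrt{\frac{1}{172} - 924} - 16212 = \sqrt{- \frac{158927}{172}} - 16212 = \frac{i \sqrt{6833861}}{86} - 16212 = -16212 + \frac{i \sqrt{6833861}}{86}$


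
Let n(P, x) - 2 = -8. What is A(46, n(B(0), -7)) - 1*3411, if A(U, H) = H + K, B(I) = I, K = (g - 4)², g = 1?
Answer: -3408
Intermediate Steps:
K = 9 (K = (1 - 4)² = (-3)² = 9)
n(P, x) = -6 (n(P, x) = 2 - 8 = -6)
A(U, H) = 9 + H (A(U, H) = H + 9 = 9 + H)
A(46, n(B(0), -7)) - 1*3411 = (9 - 6) - 1*3411 = 3 - 3411 = -3408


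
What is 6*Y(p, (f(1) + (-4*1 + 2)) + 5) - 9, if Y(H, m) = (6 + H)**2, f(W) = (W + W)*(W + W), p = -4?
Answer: 15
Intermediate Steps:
f(W) = 4*W**2 (f(W) = (2*W)*(2*W) = 4*W**2)
6*Y(p, (f(1) + (-4*1 + 2)) + 5) - 9 = 6*(6 - 4)**2 - 9 = 6*2**2 - 9 = 6*4 - 9 = 24 - 9 = 15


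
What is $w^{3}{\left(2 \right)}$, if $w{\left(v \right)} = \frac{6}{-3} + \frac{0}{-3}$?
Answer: $-8$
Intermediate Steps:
$w{\left(v \right)} = -2$ ($w{\left(v \right)} = 6 \left(- \frac{1}{3}\right) + 0 \left(- \frac{1}{3}\right) = -2 + 0 = -2$)
$w^{3}{\left(2 \right)} = \left(-2\right)^{3} = -8$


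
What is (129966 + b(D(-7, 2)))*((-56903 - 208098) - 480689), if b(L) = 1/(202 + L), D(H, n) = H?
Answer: -3779659664198/39 ≈ -9.6914e+10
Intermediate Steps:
(129966 + b(D(-7, 2)))*((-56903 - 208098) - 480689) = (129966 + 1/(202 - 7))*((-56903 - 208098) - 480689) = (129966 + 1/195)*(-265001 - 480689) = (129966 + 1/195)*(-745690) = (25343371/195)*(-745690) = -3779659664198/39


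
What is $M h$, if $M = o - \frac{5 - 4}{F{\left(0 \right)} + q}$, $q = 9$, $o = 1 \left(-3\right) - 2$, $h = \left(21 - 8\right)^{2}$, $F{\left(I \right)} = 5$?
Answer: $- \frac{11999}{14} \approx -857.07$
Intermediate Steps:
$h = 169$ ($h = 13^{2} = 169$)
$o = -5$ ($o = -3 - 2 = -5$)
$M = - \frac{71}{14}$ ($M = -5 - \frac{5 - 4}{5 + 9} = -5 - 1 \cdot \frac{1}{14} = -5 - \frac{1}{14} = - \frac{71}{14} \approx -5.0714$)
$M h = \left(- \frac{71}{14}\right) 169 = - \frac{11999}{14}$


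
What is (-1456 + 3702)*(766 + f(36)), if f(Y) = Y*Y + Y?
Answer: 4712108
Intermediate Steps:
f(Y) = Y + Y**2 (f(Y) = Y**2 + Y = Y + Y**2)
(-1456 + 3702)*(766 + f(36)) = (-1456 + 3702)*(766 + 36*(1 + 36)) = 2246*(766 + 36*37) = 2246*(766 + 1332) = 2246*2098 = 4712108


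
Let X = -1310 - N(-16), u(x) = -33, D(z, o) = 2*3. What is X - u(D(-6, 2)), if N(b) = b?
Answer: -1261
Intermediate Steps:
D(z, o) = 6
X = -1294 (X = -1310 - 1*(-16) = -1310 + 16 = -1294)
X - u(D(-6, 2)) = -1294 - 1*(-33) = -1294 + 33 = -1261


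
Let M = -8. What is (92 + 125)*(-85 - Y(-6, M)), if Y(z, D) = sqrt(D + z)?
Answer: -18445 - 217*I*sqrt(14) ≈ -18445.0 - 811.94*I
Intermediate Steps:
(92 + 125)*(-85 - Y(-6, M)) = (92 + 125)*(-85 - sqrt(-8 - 6)) = 217*(-85 - sqrt(-14)) = 217*(-85 - I*sqrt(14)) = -18445 - 217*I*sqrt(14)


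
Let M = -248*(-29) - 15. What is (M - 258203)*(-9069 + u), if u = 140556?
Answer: -33006655662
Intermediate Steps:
M = 7177 (M = 7192 - 15 = 7177)
(M - 258203)*(-9069 + u) = (7177 - 258203)*(-9069 + 140556) = -251026*131487 = -33006655662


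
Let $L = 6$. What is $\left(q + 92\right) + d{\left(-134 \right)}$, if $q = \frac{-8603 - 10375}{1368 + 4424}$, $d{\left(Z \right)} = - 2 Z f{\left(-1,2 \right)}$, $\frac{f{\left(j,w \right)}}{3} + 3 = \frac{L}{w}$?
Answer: $\frac{256943}{2896} \approx 88.723$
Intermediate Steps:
$f{\left(j,w \right)} = -9 + \frac{18}{w}$ ($f{\left(j,w \right)} = -9 + 3 \frac{6}{w} = -9 + \frac{18}{w}$)
$d{\left(Z \right)} = 0$ ($d{\left(Z \right)} = - 2 Z \left(-9 + \frac{18}{2}\right) = - 2 Z \left(-9 + 18 \cdot \frac{1}{2}\right) = - 2 Z \left(-9 + 9\right) = - 2 Z 0 = 0$)
$q = - \frac{9489}{2896}$ ($q = - \frac{18978}{5792} = \left(-18978\right) \frac{1}{5792} = - \frac{9489}{2896} \approx -3.2766$)
$\left(q + 92\right) + d{\left(-134 \right)} = \left(- \frac{9489}{2896} + 92\right) + 0 = \frac{256943}{2896} + 0 = \frac{256943}{2896}$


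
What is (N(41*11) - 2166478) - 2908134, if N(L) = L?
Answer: -5074161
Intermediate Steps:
(N(41*11) - 2166478) - 2908134 = (41*11 - 2166478) - 2908134 = (451 - 2166478) - 2908134 = -2166027 - 2908134 = -5074161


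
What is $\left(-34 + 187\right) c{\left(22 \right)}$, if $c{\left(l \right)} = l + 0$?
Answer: $3366$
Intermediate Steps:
$c{\left(l \right)} = l$
$\left(-34 + 187\right) c{\left(22 \right)} = \left(-34 + 187\right) 22 = 153 \cdot 22 = 3366$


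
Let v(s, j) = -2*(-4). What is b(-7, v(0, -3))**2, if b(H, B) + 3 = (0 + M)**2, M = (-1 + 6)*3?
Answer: 49284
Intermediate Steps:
M = 15 (M = 5*3 = 15)
v(s, j) = 8
b(H, B) = 222 (b(H, B) = -3 + (0 + 15)**2 = -3 + 15**2 = -3 + 225 = 222)
b(-7, v(0, -3))**2 = 222**2 = 49284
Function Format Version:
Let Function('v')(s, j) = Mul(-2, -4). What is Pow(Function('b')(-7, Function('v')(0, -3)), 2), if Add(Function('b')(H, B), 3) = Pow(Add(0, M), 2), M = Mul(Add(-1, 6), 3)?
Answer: 49284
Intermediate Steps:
M = 15 (M = Mul(5, 3) = 15)
Function('v')(s, j) = 8
Function('b')(H, B) = 222 (Function('b')(H, B) = Add(-3, Pow(Add(0, 15), 2)) = Add(-3, Pow(15, 2)) = Add(-3, 225) = 222)
Pow(Function('b')(-7, Function('v')(0, -3)), 2) = Pow(222, 2) = 49284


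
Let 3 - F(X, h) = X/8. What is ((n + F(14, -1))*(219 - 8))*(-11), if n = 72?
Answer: -680053/4 ≈ -1.7001e+5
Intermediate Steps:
F(X, h) = 3 - X/8
((n + F(14, -1))*(219 - 8))*(-11) = ((72 + (3 - ⅛*14))*(219 - 8))*(-11) = ((72 + (3 - 7/4))*211)*(-11) = ((72 + 5/4)*211)*(-11) = ((293/4)*211)*(-11) = (61823/4)*(-11) = -680053/4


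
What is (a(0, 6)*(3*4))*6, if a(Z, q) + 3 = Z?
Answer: -216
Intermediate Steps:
a(Z, q) = -3 + Z
(a(0, 6)*(3*4))*6 = ((-3 + 0)*(3*4))*6 = -3*12*6 = -36*6 = -216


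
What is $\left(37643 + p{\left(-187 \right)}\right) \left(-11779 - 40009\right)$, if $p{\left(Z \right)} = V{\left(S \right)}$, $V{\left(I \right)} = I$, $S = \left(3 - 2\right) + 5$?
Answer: $-1949766412$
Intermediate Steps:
$S = 6$ ($S = 1 + 5 = 6$)
$p{\left(Z \right)} = 6$
$\left(37643 + p{\left(-187 \right)}\right) \left(-11779 - 40009\right) = \left(37643 + 6\right) \left(-11779 - 40009\right) = 37649 \left(-51788\right) = -1949766412$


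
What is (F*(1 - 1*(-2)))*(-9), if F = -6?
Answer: 162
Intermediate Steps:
(F*(1 - 1*(-2)))*(-9) = -6*(1 - 1*(-2))*(-9) = -6*(1 + 2)*(-9) = -6*3*(-9) = -18*(-9) = 162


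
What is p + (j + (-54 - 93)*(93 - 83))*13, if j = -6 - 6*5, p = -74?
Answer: -19652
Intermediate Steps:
j = -36 (j = -6 - 30 = -36)
p + (j + (-54 - 93)*(93 - 83))*13 = -74 + (-36 + (-54 - 93)*(93 - 83))*13 = -74 + (-36 - 147*10)*13 = -74 + (-36 - 1470)*13 = -74 - 1506*13 = -74 - 19578 = -19652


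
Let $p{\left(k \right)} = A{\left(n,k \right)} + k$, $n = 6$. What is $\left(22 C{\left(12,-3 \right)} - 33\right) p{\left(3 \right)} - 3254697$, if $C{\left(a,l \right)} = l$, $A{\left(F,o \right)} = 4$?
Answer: $-3255390$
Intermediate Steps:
$p{\left(k \right)} = 4 + k$
$\left(22 C{\left(12,-3 \right)} - 33\right) p{\left(3 \right)} - 3254697 = \left(22 \left(-3\right) - 33\right) \left(4 + 3\right) - 3254697 = \left(-66 - 33\right) 7 - 3254697 = \left(-99\right) 7 - 3254697 = -693 - 3254697 = -3255390$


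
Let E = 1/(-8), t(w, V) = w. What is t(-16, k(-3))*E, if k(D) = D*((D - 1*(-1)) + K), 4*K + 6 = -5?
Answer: 2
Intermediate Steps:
K = -11/4 (K = -3/2 + (¼)*(-5) = -3/2 - 5/4 = -11/4 ≈ -2.7500)
k(D) = D*(-7/4 + D) (k(D) = D*((D - 1*(-1)) - 11/4) = D*((D + 1) - 11/4) = D*((1 + D) - 11/4) = D*(-7/4 + D))
E = -⅛ ≈ -0.12500
t(-16, k(-3))*E = -16*(-⅛) = 2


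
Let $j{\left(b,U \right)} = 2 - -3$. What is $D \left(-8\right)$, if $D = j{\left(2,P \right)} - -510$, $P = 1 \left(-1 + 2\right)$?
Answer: $-4120$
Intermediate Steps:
$P = 1$ ($P = 1 \cdot 1 = 1$)
$j{\left(b,U \right)} = 5$ ($j{\left(b,U \right)} = 2 + 3 = 5$)
$D = 515$ ($D = 5 - -510 = 5 + 510 = 515$)
$D \left(-8\right) = 515 \left(-8\right) = -4120$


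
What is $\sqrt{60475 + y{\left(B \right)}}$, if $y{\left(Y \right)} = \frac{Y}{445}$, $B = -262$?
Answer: $\frac{\sqrt{11975445285}}{445} \approx 245.92$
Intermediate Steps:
$y{\left(Y \right)} = \frac{Y}{445}$ ($y{\left(Y \right)} = Y \frac{1}{445} = \frac{Y}{445}$)
$\sqrt{60475 + y{\left(B \right)}} = \sqrt{60475 + \frac{1}{445} \left(-262\right)} = \sqrt{60475 - \frac{262}{445}} = \sqrt{\frac{26911113}{445}} = \frac{\sqrt{11975445285}}{445}$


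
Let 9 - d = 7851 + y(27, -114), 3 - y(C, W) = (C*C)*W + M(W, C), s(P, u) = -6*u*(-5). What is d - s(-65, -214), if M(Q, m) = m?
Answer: -84504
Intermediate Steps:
s(P, u) = 30*u
y(C, W) = 3 - C - W*C² (y(C, W) = 3 - ((C*C)*W + C) = 3 - (C²*W + C) = 3 - (W*C² + C) = 3 - (C + W*C²) = 3 + (-C - W*C²) = 3 - C - W*C²)
d = -90924 (d = 9 - (7851 + (3 - 1*27 - 1*(-114)*27²)) = 9 - (7851 + (3 - 27 - 1*(-114)*729)) = 9 - (7851 + (3 - 27 + 83106)) = 9 - (7851 + 83082) = 9 - 1*90933 = 9 - 90933 = -90924)
d - s(-65, -214) = -90924 - 30*(-214) = -90924 - 1*(-6420) = -90924 + 6420 = -84504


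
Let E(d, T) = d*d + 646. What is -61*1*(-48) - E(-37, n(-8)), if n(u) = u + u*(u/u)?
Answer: 913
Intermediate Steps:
n(u) = 2*u (n(u) = u + u*1 = u + u = 2*u)
E(d, T) = 646 + d² (E(d, T) = d² + 646 = 646 + d²)
-61*1*(-48) - E(-37, n(-8)) = -61*1*(-48) - (646 + (-37)²) = -61*(-48) - (646 + 1369) = 2928 - 1*2015 = 2928 - 2015 = 913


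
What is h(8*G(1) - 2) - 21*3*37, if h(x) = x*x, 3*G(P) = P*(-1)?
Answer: -20783/9 ≈ -2309.2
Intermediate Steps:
G(P) = -P/3 (G(P) = (P*(-1))/3 = (-P)/3 = -P/3)
h(x) = x²
h(8*G(1) - 2) - 21*3*37 = (8*(-⅓*1) - 2)² - 21*3*37 = (8*(-⅓) - 2)² - 63*37 = (-8/3 - 2)² - 1*2331 = (-14/3)² - 2331 = 196/9 - 2331 = -20783/9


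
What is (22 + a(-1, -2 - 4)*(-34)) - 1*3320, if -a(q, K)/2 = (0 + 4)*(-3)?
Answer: -4114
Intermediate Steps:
a(q, K) = 24 (a(q, K) = -2*(0 + 4)*(-3) = -8*(-3) = -2*(-12) = 24)
(22 + a(-1, -2 - 4)*(-34)) - 1*3320 = (22 + 24*(-34)) - 1*3320 = (22 - 816) - 3320 = -794 - 3320 = -4114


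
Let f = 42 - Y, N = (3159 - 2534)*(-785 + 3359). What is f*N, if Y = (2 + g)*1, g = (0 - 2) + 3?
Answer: 62741250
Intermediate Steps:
g = 1 (g = -2 + 3 = 1)
Y = 3 (Y = (2 + 1)*1 = 3*1 = 3)
N = 1608750 (N = 625*2574 = 1608750)
f = 39 (f = 42 - 1*3 = 42 - 3 = 39)
f*N = 39*1608750 = 62741250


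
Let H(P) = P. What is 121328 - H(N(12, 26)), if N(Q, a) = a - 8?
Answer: 121310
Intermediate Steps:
N(Q, a) = -8 + a
121328 - H(N(12, 26)) = 121328 - (-8 + 26) = 121328 - 1*18 = 121328 - 18 = 121310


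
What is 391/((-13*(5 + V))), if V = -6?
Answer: 391/13 ≈ 30.077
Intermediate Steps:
391/((-13*(5 + V))) = 391/((-13*(5 - 6))) = 391/((-13*(-1))) = 391/13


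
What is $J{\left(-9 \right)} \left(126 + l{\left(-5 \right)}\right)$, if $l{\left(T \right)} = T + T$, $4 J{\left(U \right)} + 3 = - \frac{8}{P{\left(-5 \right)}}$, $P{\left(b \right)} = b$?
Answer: $- \frac{203}{5} \approx -40.6$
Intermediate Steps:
$J{\left(U \right)} = - \frac{7}{20}$ ($J{\left(U \right)} = - \frac{3}{4} + \frac{\left(-8\right) \frac{1}{-5}}{4} = - \frac{3}{4} + \frac{\left(-8\right) \left(- \frac{1}{5}\right)}{4} = - \frac{3}{4} + \frac{1}{4} \cdot \frac{8}{5} = - \frac{3}{4} + \frac{2}{5} = - \frac{7}{20}$)
$l{\left(T \right)} = 2 T$
$J{\left(-9 \right)} \left(126 + l{\left(-5 \right)}\right) = - \frac{7 \left(126 + 2 \left(-5\right)\right)}{20} = - \frac{7 \left(126 - 10\right)}{20} = \left(- \frac{7}{20}\right) 116 = - \frac{203}{5}$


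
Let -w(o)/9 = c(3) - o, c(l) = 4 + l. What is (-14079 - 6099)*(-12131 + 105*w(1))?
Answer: 359188578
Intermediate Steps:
w(o) = -63 + 9*o (w(o) = -9*((4 + 3) - o) = -9*(7 - o) = -63 + 9*o)
(-14079 - 6099)*(-12131 + 105*w(1)) = (-14079 - 6099)*(-12131 + 105*(-63 + 9*1)) = -20178*(-12131 + 105*(-63 + 9)) = -20178*(-12131 + 105*(-54)) = -20178*(-12131 - 5670) = -20178*(-17801) = 359188578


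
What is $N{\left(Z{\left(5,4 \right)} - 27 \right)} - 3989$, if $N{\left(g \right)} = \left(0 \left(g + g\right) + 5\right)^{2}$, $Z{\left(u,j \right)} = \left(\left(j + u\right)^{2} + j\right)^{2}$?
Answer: $-3964$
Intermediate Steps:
$Z{\left(u,j \right)} = \left(j + \left(j + u\right)^{2}\right)^{2}$
$N{\left(g \right)} = 25$ ($N{\left(g \right)} = \left(0 \cdot 2 g + 5\right)^{2} = \left(0 + 5\right)^{2} = 5^{2} = 25$)
$N{\left(Z{\left(5,4 \right)} - 27 \right)} - 3989 = 25 - 3989 = -3964$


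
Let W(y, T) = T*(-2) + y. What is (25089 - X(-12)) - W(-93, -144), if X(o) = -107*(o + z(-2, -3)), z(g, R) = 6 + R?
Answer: 23931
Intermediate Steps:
W(y, T) = y - 2*T (W(y, T) = -2*T + y = y - 2*T)
X(o) = -321 - 107*o (X(o) = -107*(o + (6 - 3)) = -107*(o + 3) = -107*(3 + o) = -321 - 107*o)
(25089 - X(-12)) - W(-93, -144) = (25089 - (-321 - 107*(-12))) - (-93 - 2*(-144)) = (25089 - (-321 + 1284)) - (-93 + 288) = (25089 - 1*963) - 1*195 = (25089 - 963) - 195 = 24126 - 195 = 23931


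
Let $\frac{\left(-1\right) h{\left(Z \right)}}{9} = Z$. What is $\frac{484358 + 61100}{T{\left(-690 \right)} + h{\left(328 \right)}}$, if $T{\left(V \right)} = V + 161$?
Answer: $- \frac{545458}{3481} \approx -156.7$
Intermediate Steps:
$T{\left(V \right)} = 161 + V$
$h{\left(Z \right)} = - 9 Z$
$\frac{484358 + 61100}{T{\left(-690 \right)} + h{\left(328 \right)}} = \frac{484358 + 61100}{\left(161 - 690\right) - 2952} = \frac{545458}{-529 - 2952} = \frac{545458}{-3481} = 545458 \left(- \frac{1}{3481}\right) = - \frac{545458}{3481}$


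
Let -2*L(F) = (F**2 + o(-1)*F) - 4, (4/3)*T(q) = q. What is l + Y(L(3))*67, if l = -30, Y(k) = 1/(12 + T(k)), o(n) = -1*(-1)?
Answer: -203/9 ≈ -22.556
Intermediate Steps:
T(q) = 3*q/4
o(n) = 1
L(F) = 2 - F/2 - F**2/2 (L(F) = -((F**2 + 1*F) - 4)/2 = -((F**2 + F) - 4)/2 = -((F + F**2) - 4)/2 = -(-4 + F + F**2)/2 = 2 - F/2 - F**2/2)
Y(k) = 1/(12 + 3*k/4)
l + Y(L(3))*67 = -30 + (4/(3*(16 + (2 - 1/2*3 - 1/2*3**2))))*67 = -30 + (4/(3*(16 + (2 - 3/2 - 1/2*9))))*67 = -30 + (4/(3*(16 + (2 - 3/2 - 9/2))))*67 = -30 + (4/(3*(16 - 4)))*67 = -30 + ((4/3)/12)*67 = -30 + ((4/3)*(1/12))*67 = -30 + (1/9)*67 = -30 + 67/9 = -203/9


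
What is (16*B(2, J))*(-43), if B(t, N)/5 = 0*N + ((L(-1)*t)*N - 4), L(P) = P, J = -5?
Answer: -20640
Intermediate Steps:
B(t, N) = -20 - 5*N*t (B(t, N) = 5*(0*N + ((-t)*N - 4)) = 5*(0 + (-N*t - 4)) = 5*(0 + (-4 - N*t)) = 5*(-4 - N*t) = -20 - 5*N*t)
(16*B(2, J))*(-43) = (16*(-20 - 5*(-5)*2))*(-43) = (16*(-20 + 50))*(-43) = (16*30)*(-43) = 480*(-43) = -20640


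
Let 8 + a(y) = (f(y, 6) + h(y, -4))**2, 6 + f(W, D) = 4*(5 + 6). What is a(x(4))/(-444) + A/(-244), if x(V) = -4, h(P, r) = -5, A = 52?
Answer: -71713/27084 ≈ -2.6478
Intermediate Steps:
f(W, D) = 38 (f(W, D) = -6 + 4*(5 + 6) = -6 + 4*11 = -6 + 44 = 38)
a(y) = 1081 (a(y) = -8 + (38 - 5)**2 = -8 + 33**2 = -8 + 1089 = 1081)
a(x(4))/(-444) + A/(-244) = 1081/(-444) + 52/(-244) = 1081*(-1/444) + 52*(-1/244) = -1081/444 - 13/61 = -71713/27084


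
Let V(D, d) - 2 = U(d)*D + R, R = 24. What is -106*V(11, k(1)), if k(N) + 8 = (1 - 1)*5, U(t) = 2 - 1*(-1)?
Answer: -6254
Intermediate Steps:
U(t) = 3 (U(t) = 2 + 1 = 3)
k(N) = -8 (k(N) = -8 + (1 - 1)*5 = -8 + 0*5 = -8 + 0 = -8)
V(D, d) = 26 + 3*D (V(D, d) = 2 + (3*D + 24) = 2 + (24 + 3*D) = 26 + 3*D)
-106*V(11, k(1)) = -106*(26 + 3*11) = -106*(26 + 33) = -106*59 = -6254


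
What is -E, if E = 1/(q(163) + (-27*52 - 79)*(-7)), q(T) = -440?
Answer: -1/9941 ≈ -0.00010059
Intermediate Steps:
E = 1/9941 (E = 1/(-440 + (-27*52 - 79)*(-7)) = 1/(-440 + (-1404 - 79)*(-7)) = 1/(-440 - 1483*(-7)) = 1/(-440 + 10381) = 1/9941 ≈ 0.00010059)
-E = -1*1/9941 = -1/9941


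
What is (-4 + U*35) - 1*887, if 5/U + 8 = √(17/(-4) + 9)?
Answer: -216767/237 - 350*√19/237 ≈ -921.07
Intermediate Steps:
U = 5/(-8 + √19/2) (U = 5/(-8 + √(17/(-4) + 9)) = 5/(-8 + √(17*(-¼) + 9)) = 5/(-8 + √(-17/4 + 9)) = 5/(-8 + √(19/4)) = 5/(-8 + √19/2) ≈ -0.85903)
(-4 + U*35) - 1*887 = (-4 + (-160/237 - 10*√19/237)*35) - 1*887 = (-4 + (-5600/237 - 350*√19/237)) - 887 = (-6548/237 - 350*√19/237) - 887 = -216767/237 - 350*√19/237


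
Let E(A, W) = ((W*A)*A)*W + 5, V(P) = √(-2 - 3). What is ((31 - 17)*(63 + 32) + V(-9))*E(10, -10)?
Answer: 13306650 + 10005*I*√5 ≈ 1.3307e+7 + 22372.0*I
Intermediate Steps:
V(P) = I*√5 (V(P) = √(-5) = I*√5)
E(A, W) = 5 + A²*W² (E(A, W) = ((A*W)*A)*W + 5 = (W*A²)*W + 5 = A²*W² + 5 = 5 + A²*W²)
((31 - 17)*(63 + 32) + V(-9))*E(10, -10) = ((31 - 17)*(63 + 32) + I*√5)*(5 + 10²*(-10)²) = (14*95 + I*√5)*(5 + 100*100) = (1330 + I*√5)*(5 + 10000) = (1330 + I*√5)*10005 = 13306650 + 10005*I*√5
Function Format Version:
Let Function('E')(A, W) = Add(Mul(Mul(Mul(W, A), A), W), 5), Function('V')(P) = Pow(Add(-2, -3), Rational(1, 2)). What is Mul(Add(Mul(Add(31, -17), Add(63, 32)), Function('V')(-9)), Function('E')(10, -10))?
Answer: Add(13306650, Mul(10005, I, Pow(5, Rational(1, 2)))) ≈ Add(1.3307e+7, Mul(22372., I))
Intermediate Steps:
Function('V')(P) = Mul(I, Pow(5, Rational(1, 2))) (Function('V')(P) = Pow(-5, Rational(1, 2)) = Mul(I, Pow(5, Rational(1, 2))))
Function('E')(A, W) = Add(5, Mul(Pow(A, 2), Pow(W, 2))) (Function('E')(A, W) = Add(Mul(Mul(Mul(A, W), A), W), 5) = Add(Mul(Mul(W, Pow(A, 2)), W), 5) = Add(Mul(Pow(A, 2), Pow(W, 2)), 5) = Add(5, Mul(Pow(A, 2), Pow(W, 2))))
Mul(Add(Mul(Add(31, -17), Add(63, 32)), Function('V')(-9)), Function('E')(10, -10)) = Mul(Add(Mul(Add(31, -17), Add(63, 32)), Mul(I, Pow(5, Rational(1, 2)))), Add(5, Mul(Pow(10, 2), Pow(-10, 2)))) = Mul(Add(Mul(14, 95), Mul(I, Pow(5, Rational(1, 2)))), Add(5, Mul(100, 100))) = Mul(Add(1330, Mul(I, Pow(5, Rational(1, 2)))), Add(5, 10000)) = Mul(Add(1330, Mul(I, Pow(5, Rational(1, 2)))), 10005) = Add(13306650, Mul(10005, I, Pow(5, Rational(1, 2))))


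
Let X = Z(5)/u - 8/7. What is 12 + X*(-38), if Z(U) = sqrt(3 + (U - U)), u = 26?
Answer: 388/7 - 19*sqrt(3)/13 ≈ 52.897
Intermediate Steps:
Z(U) = sqrt(3) (Z(U) = sqrt(3 + 0) = sqrt(3))
X = -8/7 + sqrt(3)/26 (X = sqrt(3)/26 - 8/7 = -8/7 + sqrt(3)/26 ≈ -1.0762)
12 + X*(-38) = 12 + (-8/7 + sqrt(3)/26)*(-38) = 12 + (304/7 - 19*sqrt(3)/13) = 388/7 - 19*sqrt(3)/13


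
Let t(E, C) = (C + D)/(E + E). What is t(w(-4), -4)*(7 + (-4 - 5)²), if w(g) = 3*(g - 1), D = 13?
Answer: -132/5 ≈ -26.400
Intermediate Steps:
w(g) = -3 + 3*g (w(g) = 3*(-1 + g) = -3 + 3*g)
t(E, C) = (13 + C)/(2*E) (t(E, C) = (C + 13)/(E + E) = (13 + C)/((2*E)) = (13 + C)*(1/(2*E)) = (13 + C)/(2*E))
t(w(-4), -4)*(7 + (-4 - 5)²) = ((13 - 4)/(2*(-3 + 3*(-4))))*(7 + (-4 - 5)²) = ((½)*9/(-3 - 12))*(7 + (-9)²) = ((½)*9/(-15))*(7 + 81) = ((½)*(-1/15)*9)*88 = -3/10*88 = -132/5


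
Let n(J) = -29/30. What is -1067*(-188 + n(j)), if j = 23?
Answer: 6048823/30 ≈ 2.0163e+5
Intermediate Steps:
n(J) = -29/30 (n(J) = -29*1/30 = -29/30)
-1067*(-188 + n(j)) = -1067*(-188 - 29/30) = -1067*(-5669/30) = 6048823/30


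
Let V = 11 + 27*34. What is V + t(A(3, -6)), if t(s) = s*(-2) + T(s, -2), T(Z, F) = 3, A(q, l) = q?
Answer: 926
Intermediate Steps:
V = 929 (V = 11 + 918 = 929)
t(s) = 3 - 2*s (t(s) = s*(-2) + 3 = -2*s + 3 = 3 - 2*s)
V + t(A(3, -6)) = 929 + (3 - 2*3) = 929 + (3 - 6) = 929 - 3 = 926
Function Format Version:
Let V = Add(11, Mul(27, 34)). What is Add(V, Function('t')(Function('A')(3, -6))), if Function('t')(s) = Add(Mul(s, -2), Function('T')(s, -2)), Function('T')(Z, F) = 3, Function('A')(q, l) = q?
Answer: 926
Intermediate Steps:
V = 929 (V = Add(11, 918) = 929)
Function('t')(s) = Add(3, Mul(-2, s)) (Function('t')(s) = Add(Mul(s, -2), 3) = Add(Mul(-2, s), 3) = Add(3, Mul(-2, s)))
Add(V, Function('t')(Function('A')(3, -6))) = Add(929, Add(3, Mul(-2, 3))) = Add(929, Add(3, -6)) = Add(929, -3) = 926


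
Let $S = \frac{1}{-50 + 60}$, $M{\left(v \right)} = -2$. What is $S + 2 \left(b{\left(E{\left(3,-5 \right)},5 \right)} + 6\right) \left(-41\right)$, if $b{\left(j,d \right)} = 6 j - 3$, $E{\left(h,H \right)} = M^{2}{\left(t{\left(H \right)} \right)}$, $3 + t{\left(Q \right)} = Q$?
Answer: $- \frac{22139}{10} \approx -2213.9$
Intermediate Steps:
$t{\left(Q \right)} = -3 + Q$
$E{\left(h,H \right)} = 4$ ($E{\left(h,H \right)} = \left(-2\right)^{2} = 4$)
$b{\left(j,d \right)} = -3 + 6 j$
$S = \frac{1}{10} \approx 0.1$
$S + 2 \left(b{\left(E{\left(3,-5 \right)},5 \right)} + 6\right) \left(-41\right) = \frac{1}{10} + 2 \left(\left(-3 + 6 \cdot 4\right) + 6\right) \left(-41\right) = \frac{1}{10} + 2 \left(\left(-3 + 24\right) + 6\right) \left(-41\right) = \frac{1}{10} + 2 \left(21 + 6\right) \left(-41\right) = \frac{1}{10} + 2 \cdot 27 \left(-41\right) = \frac{1}{10} + 54 \left(-41\right) = \frac{1}{10} - 2214 = - \frac{22139}{10}$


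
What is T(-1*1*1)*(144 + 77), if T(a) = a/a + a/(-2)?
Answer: 663/2 ≈ 331.50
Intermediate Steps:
T(a) = 1 - a/2 (T(a) = 1 + a*(-½) = 1 - a/2)
T(-1*1*1)*(144 + 77) = (1 - (-1*1)/2)*(144 + 77) = (1 - (-1)/2)*221 = (1 - ½*(-1))*221 = (1 + ½)*221 = (3/2)*221 = 663/2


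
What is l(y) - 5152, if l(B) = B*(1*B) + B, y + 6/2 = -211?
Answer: 40430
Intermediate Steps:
y = -214 (y = -3 - 211 = -214)
l(B) = B + B² (l(B) = B*B + B = B² + B = B + B²)
l(y) - 5152 = -214*(1 - 214) - 5152 = -214*(-213) - 5152 = 45582 - 5152 = 40430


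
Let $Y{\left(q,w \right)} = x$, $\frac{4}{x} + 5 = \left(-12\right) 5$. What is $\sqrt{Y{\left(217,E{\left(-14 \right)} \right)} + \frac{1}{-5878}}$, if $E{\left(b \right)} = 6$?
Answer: $\frac{i \sqrt{9008064390}}{382070} \approx 0.24841 i$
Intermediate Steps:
$x = - \frac{4}{65}$ ($x = \frac{4}{-5 - 60} = \frac{4}{-65} = 4 \left(- \frac{1}{65}\right) = - \frac{4}{65} \approx -0.061538$)
$Y{\left(q,w \right)} = - \frac{4}{65}$
$\sqrt{Y{\left(217,E{\left(-14 \right)} \right)} + \frac{1}{-5878}} = \sqrt{- \frac{4}{65} + \frac{1}{-5878}} = \sqrt{- \frac{4}{65} - \frac{1}{5878}} = \sqrt{- \frac{23577}{382070}} = \frac{i \sqrt{9008064390}}{382070}$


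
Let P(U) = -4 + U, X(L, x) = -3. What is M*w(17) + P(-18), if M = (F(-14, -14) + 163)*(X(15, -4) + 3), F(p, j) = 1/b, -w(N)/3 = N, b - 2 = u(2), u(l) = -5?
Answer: -22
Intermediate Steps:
b = -3 (b = 2 - 5 = -3)
w(N) = -3*N
F(p, j) = -1/3 (F(p, j) = 1/(-3) = -1/3)
M = 0 (M = (-1/3 + 163)*(-3 + 3) = (488/3)*0 = 0)
M*w(17) + P(-18) = 0*(-3*17) + (-4 - 18) = 0*(-51) - 22 = 0 - 22 = -22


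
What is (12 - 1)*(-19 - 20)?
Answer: -429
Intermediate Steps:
(12 - 1)*(-19 - 20) = 11*(-39) = -429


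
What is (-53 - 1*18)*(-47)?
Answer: 3337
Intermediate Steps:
(-53 - 1*18)*(-47) = (-53 - 18)*(-47) = -71*(-47) = 3337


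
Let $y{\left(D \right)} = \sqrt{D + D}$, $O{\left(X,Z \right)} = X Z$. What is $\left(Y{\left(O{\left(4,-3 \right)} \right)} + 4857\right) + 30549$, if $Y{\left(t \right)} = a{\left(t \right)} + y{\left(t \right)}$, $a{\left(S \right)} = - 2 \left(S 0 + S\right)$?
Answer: $35430 + 2 i \sqrt{6} \approx 35430.0 + 4.899 i$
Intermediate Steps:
$a{\left(S \right)} = - 2 S$ ($a{\left(S \right)} = - 2 \left(0 + S\right) = - 2 S$)
$y{\left(D \right)} = \sqrt{2} \sqrt{D}$ ($y{\left(D \right)} = \sqrt{2 D} = \sqrt{2} \sqrt{D}$)
$Y{\left(t \right)} = - 2 t + \sqrt{2} \sqrt{t}$
$\left(Y{\left(O{\left(4,-3 \right)} \right)} + 4857\right) + 30549 = \left(\left(- 2 \cdot 4 \left(-3\right) + \sqrt{2} \sqrt{4 \left(-3\right)}\right) + 4857\right) + 30549 = \left(\left(\left(-2\right) \left(-12\right) + \sqrt{2} \sqrt{-12}\right) + 4857\right) + 30549 = \left(\left(24 + \sqrt{2} \cdot 2 i \sqrt{3}\right) + 4857\right) + 30549 = \left(\left(24 + 2 i \sqrt{6}\right) + 4857\right) + 30549 = \left(4881 + 2 i \sqrt{6}\right) + 30549 = 35430 + 2 i \sqrt{6}$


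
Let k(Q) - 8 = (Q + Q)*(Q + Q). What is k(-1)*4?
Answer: 48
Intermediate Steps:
k(Q) = 8 + 4*Q² (k(Q) = 8 + (Q + Q)*(Q + Q) = 8 + (2*Q)*(2*Q) = 8 + 4*Q²)
k(-1)*4 = (8 + 4*(-1)²)*4 = (8 + 4*1)*4 = (8 + 4)*4 = 12*4 = 48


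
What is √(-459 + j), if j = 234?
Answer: 15*I ≈ 15.0*I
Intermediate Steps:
√(-459 + j) = √(-459 + 234) = √(-225) = 15*I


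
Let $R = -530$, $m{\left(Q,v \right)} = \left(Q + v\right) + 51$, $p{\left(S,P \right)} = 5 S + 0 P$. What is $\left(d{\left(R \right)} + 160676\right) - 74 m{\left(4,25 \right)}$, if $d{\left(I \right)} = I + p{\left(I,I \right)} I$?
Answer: $1558726$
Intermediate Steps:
$p{\left(S,P \right)} = 5 S$ ($p{\left(S,P \right)} = 5 S + 0 = 5 S$)
$m{\left(Q,v \right)} = 51 + Q + v$
$d{\left(I \right)} = I + 5 I^{2}$ ($d{\left(I \right)} = I + 5 I I = I + 5 I^{2}$)
$\left(d{\left(R \right)} + 160676\right) - 74 m{\left(4,25 \right)} = \left(- 530 \left(1 + 5 \left(-530\right)\right) + 160676\right) - 74 \left(51 + 4 + 25\right) = \left(- 530 \left(1 - 2650\right) + 160676\right) - 5920 = \left(\left(-530\right) \left(-2649\right) + 160676\right) - 5920 = \left(1403970 + 160676\right) - 5920 = 1564646 - 5920 = 1558726$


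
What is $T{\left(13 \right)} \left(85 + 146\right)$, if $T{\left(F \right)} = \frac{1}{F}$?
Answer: $\frac{231}{13} \approx 17.769$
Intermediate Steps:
$T{\left(13 \right)} \left(85 + 146\right) = \frac{85 + 146}{13} = \frac{1}{13} \cdot 231 = \frac{231}{13}$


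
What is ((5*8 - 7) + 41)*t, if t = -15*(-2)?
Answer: 2220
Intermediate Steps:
t = 30
((5*8 - 7) + 41)*t = ((5*8 - 7) + 41)*30 = ((40 - 7) + 41)*30 = (33 + 41)*30 = 74*30 = 2220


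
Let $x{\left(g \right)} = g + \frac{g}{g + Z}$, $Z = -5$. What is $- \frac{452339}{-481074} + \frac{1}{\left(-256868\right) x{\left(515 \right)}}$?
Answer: $\frac{764437832156996}{812999030854857} \approx 0.94027$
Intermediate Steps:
$x{\left(g \right)} = g + \frac{g}{-5 + g}$ ($x{\left(g \right)} = g + \frac{g}{g - 5} = g + \frac{g}{-5 + g}$)
$- \frac{452339}{-481074} + \frac{1}{\left(-256868\right) x{\left(515 \right)}} = - \frac{452339}{-481074} + \frac{1}{\left(-256868\right) \frac{515 \left(-4 + 515\right)}{-5 + 515}} = \left(-452339\right) \left(- \frac{1}{481074}\right) - \frac{1}{256868 \cdot 515 \cdot \frac{1}{510} \cdot 511} = \frac{452339}{481074} - \frac{1}{256868 \cdot 515 \cdot \frac{1}{510} \cdot 511} = \frac{452339}{481074} - \frac{1}{256868 \cdot \frac{52633}{102}} = \frac{452339}{481074} - \frac{51}{6759866722} = \frac{764437832156996}{812999030854857}$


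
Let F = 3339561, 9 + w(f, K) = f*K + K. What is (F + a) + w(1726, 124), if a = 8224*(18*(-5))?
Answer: 2813540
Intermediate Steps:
w(f, K) = -9 + K + K*f (w(f, K) = -9 + (f*K + K) = -9 + (K*f + K) = -9 + (K + K*f) = -9 + K + K*f)
a = -740160 (a = 8224*(-90) = -740160)
(F + a) + w(1726, 124) = (3339561 - 740160) + (-9 + 124 + 124*1726) = 2599401 + (-9 + 124 + 214024) = 2599401 + 214139 = 2813540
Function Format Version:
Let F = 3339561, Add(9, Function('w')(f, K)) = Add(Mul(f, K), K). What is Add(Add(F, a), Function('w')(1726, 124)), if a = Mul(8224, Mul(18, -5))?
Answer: 2813540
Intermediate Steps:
Function('w')(f, K) = Add(-9, K, Mul(K, f)) (Function('w')(f, K) = Add(-9, Add(Mul(f, K), K)) = Add(-9, Add(Mul(K, f), K)) = Add(-9, Add(K, Mul(K, f))) = Add(-9, K, Mul(K, f)))
a = -740160 (a = Mul(8224, -90) = -740160)
Add(Add(F, a), Function('w')(1726, 124)) = Add(Add(3339561, -740160), Add(-9, 124, Mul(124, 1726))) = Add(2599401, Add(-9, 124, 214024)) = Add(2599401, 214139) = 2813540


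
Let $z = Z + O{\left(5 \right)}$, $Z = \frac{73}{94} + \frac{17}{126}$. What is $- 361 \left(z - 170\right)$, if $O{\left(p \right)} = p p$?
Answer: $\frac{154019206}{2961} \approx 52016.0$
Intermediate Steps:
$O{\left(p \right)} = p^{2}$
$Z = \frac{2699}{2961}$ ($Z = 73 \cdot \frac{1}{94} + 17 \cdot \frac{1}{126} = \frac{73}{94} + \frac{17}{126} = \frac{2699}{2961} \approx 0.91152$)
$z = \frac{76724}{2961}$ ($z = \frac{2699}{2961} + 5^{2} = \frac{2699}{2961} + 25 = \frac{76724}{2961} \approx 25.912$)
$- 361 \left(z - 170\right) = - 361 \left(\frac{76724}{2961} - 170\right) = \left(-361\right) \left(- \frac{426646}{2961}\right) = \frac{154019206}{2961}$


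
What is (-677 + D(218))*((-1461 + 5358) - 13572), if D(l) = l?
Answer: 4440825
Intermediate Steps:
(-677 + D(218))*((-1461 + 5358) - 13572) = (-677 + 218)*((-1461 + 5358) - 13572) = -459*(3897 - 13572) = -459*(-9675) = 4440825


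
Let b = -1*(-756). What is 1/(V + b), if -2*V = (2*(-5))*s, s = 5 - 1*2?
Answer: 1/771 ≈ 0.0012970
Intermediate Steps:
s = 3 (s = 5 - 2 = 3)
b = 756
V = 15 (V = -2*(-5)*3/2 = -(-5)*3 = -½*(-30) = 15)
1/(V + b) = 1/(15 + 756) = 1/771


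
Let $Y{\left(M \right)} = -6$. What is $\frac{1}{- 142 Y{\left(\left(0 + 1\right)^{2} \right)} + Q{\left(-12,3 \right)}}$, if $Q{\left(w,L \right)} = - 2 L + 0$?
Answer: $\frac{1}{846} \approx 0.001182$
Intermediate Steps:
$Q{\left(w,L \right)} = - 2 L$
$\frac{1}{- 142 Y{\left(\left(0 + 1\right)^{2} \right)} + Q{\left(-12,3 \right)}} = \frac{1}{\left(-142\right) \left(-6\right) - 6} = \frac{1}{852 - 6} = \frac{1}{846}$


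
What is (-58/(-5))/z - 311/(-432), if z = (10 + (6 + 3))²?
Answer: 586411/779760 ≈ 0.75204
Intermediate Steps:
z = 361 (z = (10 + 9)² = 19² = 361)
(-58/(-5))/z - 311/(-432) = -58/(-5)/361 - 311/(-432) = -58*(-⅕)*(1/361) - 311*(-1/432) = (58/5)*(1/361) + 311/432 = 58/1805 + 311/432 = 586411/779760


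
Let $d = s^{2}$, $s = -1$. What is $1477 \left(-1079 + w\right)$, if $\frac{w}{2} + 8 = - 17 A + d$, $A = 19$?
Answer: $-2568503$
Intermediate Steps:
$d = 1$ ($d = \left(-1\right)^{2} = 1$)
$w = -660$ ($w = -16 + 2 \left(\left(-17\right) 19 + 1\right) = -16 + 2 \left(-323 + 1\right) = -16 + 2 \left(-322\right) = -16 - 644 = -660$)
$1477 \left(-1079 + w\right) = 1477 \left(-1079 - 660\right) = 1477 \left(-1739\right) = -2568503$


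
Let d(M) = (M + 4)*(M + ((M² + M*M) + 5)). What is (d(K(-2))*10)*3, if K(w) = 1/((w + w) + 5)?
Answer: 1200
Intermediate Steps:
K(w) = 1/(5 + 2*w) (K(w) = 1/(2*w + 5) = 1/(5 + 2*w))
d(M) = (4 + M)*(5 + M + 2*M²) (d(M) = (4 + M)*(M + ((M² + M²) + 5)) = (4 + M)*(M + (2*M² + 5)) = (4 + M)*(M + (5 + 2*M²)) = (4 + M)*(5 + M + 2*M²))
(d(K(-2))*10)*3 = ((20 + 2*(1/(5 + 2*(-2)))³ + 9/(5 + 2*(-2)) + 9*(1/(5 + 2*(-2)))²)*10)*3 = ((20 + 2*(1/(5 - 4))³ + 9/(5 - 4) + 9*(1/(5 - 4))²)*10)*3 = ((20 + 2*(1/1)³ + 9/1 + 9*(1/1)²)*10)*3 = ((20 + 2*1³ + 9*1 + 9*1²)*10)*3 = ((20 + 2*1 + 9 + 9*1)*10)*3 = ((20 + 2 + 9 + 9)*10)*3 = (40*10)*3 = 400*3 = 1200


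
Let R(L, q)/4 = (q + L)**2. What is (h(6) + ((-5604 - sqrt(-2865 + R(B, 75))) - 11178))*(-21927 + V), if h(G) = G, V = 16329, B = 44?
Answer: 93912048 + 5598*sqrt(53779) ≈ 9.5210e+7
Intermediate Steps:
R(L, q) = 4*(L + q)**2 (R(L, q) = 4*(q + L)**2 = 4*(L + q)**2)
(h(6) + ((-5604 - sqrt(-2865 + R(B, 75))) - 11178))*(-21927 + V) = (6 + ((-5604 - sqrt(-2865 + 4*(44 + 75)**2)) - 11178))*(-21927 + 16329) = (6 + ((-5604 - sqrt(-2865 + 4*119**2)) - 11178))*(-5598) = (6 + ((-5604 - sqrt(-2865 + 4*14161)) - 11178))*(-5598) = (6 + ((-5604 - sqrt(-2865 + 56644)) - 11178))*(-5598) = (6 + ((-5604 - sqrt(53779)) - 11178))*(-5598) = (6 + (-16782 - sqrt(53779)))*(-5598) = (-16776 - sqrt(53779))*(-5598) = 93912048 + 5598*sqrt(53779)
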